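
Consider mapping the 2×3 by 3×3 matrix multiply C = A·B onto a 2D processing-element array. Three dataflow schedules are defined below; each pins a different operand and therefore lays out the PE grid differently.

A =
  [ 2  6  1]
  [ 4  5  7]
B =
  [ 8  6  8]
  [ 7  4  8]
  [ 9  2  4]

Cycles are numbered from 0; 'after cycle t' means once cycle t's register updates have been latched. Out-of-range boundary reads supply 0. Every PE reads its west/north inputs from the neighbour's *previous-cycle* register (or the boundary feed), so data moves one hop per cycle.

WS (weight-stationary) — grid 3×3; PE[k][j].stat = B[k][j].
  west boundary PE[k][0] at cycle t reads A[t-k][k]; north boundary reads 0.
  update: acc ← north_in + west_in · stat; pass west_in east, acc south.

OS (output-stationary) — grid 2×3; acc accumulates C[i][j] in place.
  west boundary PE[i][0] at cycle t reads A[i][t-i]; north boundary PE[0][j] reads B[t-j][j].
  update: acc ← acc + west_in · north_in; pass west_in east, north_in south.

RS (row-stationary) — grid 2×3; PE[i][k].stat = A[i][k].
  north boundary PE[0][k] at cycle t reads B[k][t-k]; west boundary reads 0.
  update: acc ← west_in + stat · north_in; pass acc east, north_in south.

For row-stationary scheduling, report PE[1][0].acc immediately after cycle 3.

PE[1][0].acc = 32

RS 2×3: PE[1][0] cycle-by-cycle (with neighbour feeds):
  c0 r0c0: 16 / 16 / 8
  c0 r1c0: 0 / 0 / 0
  c1 r0c0: 12 / 12 / 6
  c1 r1c0: 32 / 32 / 8
  c2 r0c0: 16 / 16 / 8
  c2 r1c0: 24 / 24 / 6
  c3 r0c0: 0 / 0 / 0
  c3 r1c0: 32 / 32 / 8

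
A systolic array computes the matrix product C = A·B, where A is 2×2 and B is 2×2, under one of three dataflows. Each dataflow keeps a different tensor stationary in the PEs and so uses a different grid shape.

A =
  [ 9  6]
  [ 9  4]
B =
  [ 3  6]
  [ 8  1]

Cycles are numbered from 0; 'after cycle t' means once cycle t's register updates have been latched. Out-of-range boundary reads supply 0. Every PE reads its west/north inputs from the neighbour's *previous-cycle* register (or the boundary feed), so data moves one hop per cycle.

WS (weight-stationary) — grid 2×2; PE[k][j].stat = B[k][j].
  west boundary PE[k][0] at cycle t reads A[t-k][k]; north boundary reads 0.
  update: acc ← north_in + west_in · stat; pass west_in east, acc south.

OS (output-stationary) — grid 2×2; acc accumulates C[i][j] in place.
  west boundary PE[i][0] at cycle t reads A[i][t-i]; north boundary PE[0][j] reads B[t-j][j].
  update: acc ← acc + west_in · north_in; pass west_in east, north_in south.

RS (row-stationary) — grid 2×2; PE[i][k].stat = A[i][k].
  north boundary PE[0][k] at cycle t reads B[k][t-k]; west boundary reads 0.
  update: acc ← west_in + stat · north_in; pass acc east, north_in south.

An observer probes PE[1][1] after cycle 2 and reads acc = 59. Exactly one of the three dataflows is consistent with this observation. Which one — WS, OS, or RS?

— WS: 2×2; PE[1][1] trace:
  0: (1,1).acc=0  regs=<0,0>
  1: (1,1).acc=0  regs=<0,0>
  2: (1,1).acc=60  regs=<6,60>
— OS: 2×2; PE[1][1] trace:
  0: (1,1).acc=0  regs=<0,0>
  1: (1,1).acc=0  regs=<0,0>
  2: (1,1).acc=54  regs=<9,6>
— RS: 2×2; PE[1][1] trace:
  0: (1,1).acc=0  regs=<0,0>
  1: (1,1).acc=0  regs=<0,0>
  2: (1,1).acc=59  regs=<59,8>

dataflow = RS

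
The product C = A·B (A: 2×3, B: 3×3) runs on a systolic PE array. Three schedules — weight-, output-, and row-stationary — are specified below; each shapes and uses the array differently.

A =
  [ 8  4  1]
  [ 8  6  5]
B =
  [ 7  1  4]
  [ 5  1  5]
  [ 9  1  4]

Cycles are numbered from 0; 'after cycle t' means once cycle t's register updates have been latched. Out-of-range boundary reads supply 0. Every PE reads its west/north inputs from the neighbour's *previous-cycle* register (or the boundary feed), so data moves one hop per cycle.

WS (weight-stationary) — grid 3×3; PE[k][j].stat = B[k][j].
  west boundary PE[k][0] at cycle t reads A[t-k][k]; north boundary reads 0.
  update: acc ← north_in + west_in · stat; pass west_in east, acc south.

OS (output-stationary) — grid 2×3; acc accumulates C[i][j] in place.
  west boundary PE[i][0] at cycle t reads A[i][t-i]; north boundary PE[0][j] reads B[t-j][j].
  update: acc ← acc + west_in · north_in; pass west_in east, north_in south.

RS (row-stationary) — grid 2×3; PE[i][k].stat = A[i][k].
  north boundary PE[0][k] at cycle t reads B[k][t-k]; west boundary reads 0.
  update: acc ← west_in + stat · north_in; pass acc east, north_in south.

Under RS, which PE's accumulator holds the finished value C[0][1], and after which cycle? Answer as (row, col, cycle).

(row, col, cycle) = (0, 2, 3)

RS: C[0][1] accumulates in PE[0][2]:
  c0 r0c2: 0 / 0 / 0
  c1 r0c2: 0 / 0 / 0
  c2 r0c2: 85 / 85 / 9
  c3 r0c2: 13 / 13 / 1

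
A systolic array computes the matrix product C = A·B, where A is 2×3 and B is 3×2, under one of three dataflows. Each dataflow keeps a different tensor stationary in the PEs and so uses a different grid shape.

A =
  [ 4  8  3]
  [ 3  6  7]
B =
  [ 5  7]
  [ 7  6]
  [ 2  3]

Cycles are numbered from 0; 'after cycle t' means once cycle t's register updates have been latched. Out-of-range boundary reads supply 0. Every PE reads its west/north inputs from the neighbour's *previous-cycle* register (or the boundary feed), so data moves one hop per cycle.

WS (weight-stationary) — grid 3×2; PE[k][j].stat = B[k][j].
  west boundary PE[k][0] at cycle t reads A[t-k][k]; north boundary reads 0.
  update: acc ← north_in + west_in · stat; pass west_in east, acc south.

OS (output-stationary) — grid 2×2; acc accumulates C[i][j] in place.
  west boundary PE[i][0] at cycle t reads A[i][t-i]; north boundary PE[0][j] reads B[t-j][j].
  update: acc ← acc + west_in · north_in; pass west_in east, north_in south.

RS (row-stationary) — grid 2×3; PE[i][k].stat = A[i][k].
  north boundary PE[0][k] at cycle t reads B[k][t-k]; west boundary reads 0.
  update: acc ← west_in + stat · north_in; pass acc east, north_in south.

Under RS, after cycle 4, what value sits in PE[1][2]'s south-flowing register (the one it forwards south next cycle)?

register = 3

Tracing RS — 2×3 array, target PE[1][2]:
  0: (0,2).acc=0  regs=<0,0>
  0: (1,1).acc=0  regs=<0,0>
  0: (1,2).acc=0  regs=<0,0>
  1: (0,2).acc=0  regs=<0,0>
  1: (1,1).acc=0  regs=<0,0>
  1: (1,2).acc=0  regs=<0,0>
  2: (0,2).acc=82  regs=<82,2>
  2: (1,1).acc=57  regs=<57,7>
  2: (1,2).acc=0  regs=<0,0>
  3: (0,2).acc=85  regs=<85,3>
  3: (1,1).acc=57  regs=<57,6>
  3: (1,2).acc=71  regs=<71,2>
  4: (0,2).acc=0  regs=<0,0>
  4: (1,1).acc=0  regs=<0,0>
  4: (1,2).acc=78  regs=<78,3>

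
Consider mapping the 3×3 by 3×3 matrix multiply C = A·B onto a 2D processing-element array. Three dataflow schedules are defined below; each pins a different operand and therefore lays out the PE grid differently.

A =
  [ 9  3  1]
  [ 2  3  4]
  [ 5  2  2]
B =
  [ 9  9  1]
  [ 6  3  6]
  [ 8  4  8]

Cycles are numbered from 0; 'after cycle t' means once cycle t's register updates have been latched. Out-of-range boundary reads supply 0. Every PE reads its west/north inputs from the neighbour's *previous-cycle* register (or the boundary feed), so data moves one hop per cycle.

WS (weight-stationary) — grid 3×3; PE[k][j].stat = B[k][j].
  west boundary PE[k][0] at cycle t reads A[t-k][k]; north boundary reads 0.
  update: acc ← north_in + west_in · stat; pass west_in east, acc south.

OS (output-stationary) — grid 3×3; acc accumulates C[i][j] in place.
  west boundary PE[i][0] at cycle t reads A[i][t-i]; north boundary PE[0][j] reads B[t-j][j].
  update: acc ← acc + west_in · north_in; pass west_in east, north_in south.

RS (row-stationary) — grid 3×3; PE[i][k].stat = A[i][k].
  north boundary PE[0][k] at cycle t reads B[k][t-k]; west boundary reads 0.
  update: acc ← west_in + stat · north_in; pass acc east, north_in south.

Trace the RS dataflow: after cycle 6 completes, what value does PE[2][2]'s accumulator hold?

Tracing RS — 3×3 array, target PE[2][2]:
  [0] (1,2) acc=0 (h:0 v:0)
  [0] (2,1) acc=0 (h:0 v:0)
  [0] (2,2) acc=0 (h:0 v:0)
  [1] (1,2) acc=0 (h:0 v:0)
  [1] (2,1) acc=0 (h:0 v:0)
  [1] (2,2) acc=0 (h:0 v:0)
  [2] (1,2) acc=0 (h:0 v:0)
  [2] (2,1) acc=0 (h:0 v:0)
  [2] (2,2) acc=0 (h:0 v:0)
  [3] (1,2) acc=68 (h:68 v:8)
  [3] (2,1) acc=57 (h:57 v:6)
  [3] (2,2) acc=0 (h:0 v:0)
  [4] (1,2) acc=43 (h:43 v:4)
  [4] (2,1) acc=51 (h:51 v:3)
  [4] (2,2) acc=73 (h:73 v:8)
  [5] (1,2) acc=52 (h:52 v:8)
  [5] (2,1) acc=17 (h:17 v:6)
  [5] (2,2) acc=59 (h:59 v:4)
  [6] (1,2) acc=0 (h:0 v:0)
  [6] (2,1) acc=0 (h:0 v:0)
  [6] (2,2) acc=33 (h:33 v:8)

PE[2][2].acc = 33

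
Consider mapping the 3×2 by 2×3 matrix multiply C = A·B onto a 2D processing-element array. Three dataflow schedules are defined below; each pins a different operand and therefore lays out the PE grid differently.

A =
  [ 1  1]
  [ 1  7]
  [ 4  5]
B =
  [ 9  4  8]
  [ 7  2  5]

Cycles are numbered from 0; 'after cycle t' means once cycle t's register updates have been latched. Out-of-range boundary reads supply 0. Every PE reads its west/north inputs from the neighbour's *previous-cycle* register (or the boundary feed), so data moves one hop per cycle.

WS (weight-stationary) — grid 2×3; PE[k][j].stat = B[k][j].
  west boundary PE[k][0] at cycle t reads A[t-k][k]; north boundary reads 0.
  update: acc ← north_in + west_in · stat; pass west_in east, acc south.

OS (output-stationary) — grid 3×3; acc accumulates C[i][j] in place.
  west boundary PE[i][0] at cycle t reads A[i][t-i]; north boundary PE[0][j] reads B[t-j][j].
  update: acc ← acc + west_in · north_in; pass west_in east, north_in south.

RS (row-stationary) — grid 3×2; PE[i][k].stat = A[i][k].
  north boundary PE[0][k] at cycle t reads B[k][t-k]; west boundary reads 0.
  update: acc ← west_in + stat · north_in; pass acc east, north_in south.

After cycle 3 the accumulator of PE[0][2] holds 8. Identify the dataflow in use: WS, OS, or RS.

dataflow = WS

WS (2×3 grid), PE[0][2]:
  cycle 0: PE[0][2] → acc 0, east 0, south 0
  cycle 1: PE[0][2] → acc 0, east 0, south 0
  cycle 2: PE[0][2] → acc 8, east 1, south 8
  cycle 3: PE[0][2] → acc 8, east 1, south 8
OS (3×3 grid), PE[0][2]:
  cycle 0: PE[0][2] → acc 0, east 0, south 0
  cycle 1: PE[0][2] → acc 0, east 0, south 0
  cycle 2: PE[0][2] → acc 8, east 1, south 8
  cycle 3: PE[0][2] → acc 13, east 1, south 5
RS (3×2): PE[0][2] does not exist.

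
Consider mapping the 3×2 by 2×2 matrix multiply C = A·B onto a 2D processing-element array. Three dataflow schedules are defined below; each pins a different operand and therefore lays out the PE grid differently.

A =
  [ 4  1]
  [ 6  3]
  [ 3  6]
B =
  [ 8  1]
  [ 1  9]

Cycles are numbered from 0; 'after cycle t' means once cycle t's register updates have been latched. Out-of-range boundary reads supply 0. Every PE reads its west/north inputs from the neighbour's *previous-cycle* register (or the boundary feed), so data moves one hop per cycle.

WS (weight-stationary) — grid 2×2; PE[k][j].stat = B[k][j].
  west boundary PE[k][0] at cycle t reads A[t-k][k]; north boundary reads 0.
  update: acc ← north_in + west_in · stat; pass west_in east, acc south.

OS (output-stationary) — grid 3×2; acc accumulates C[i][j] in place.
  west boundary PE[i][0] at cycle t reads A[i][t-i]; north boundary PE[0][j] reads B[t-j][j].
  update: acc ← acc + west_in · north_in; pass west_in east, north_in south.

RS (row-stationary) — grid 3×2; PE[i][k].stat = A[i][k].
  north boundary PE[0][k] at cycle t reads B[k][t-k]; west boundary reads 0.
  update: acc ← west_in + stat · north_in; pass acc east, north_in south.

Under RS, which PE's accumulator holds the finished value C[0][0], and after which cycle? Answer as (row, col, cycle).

Under RS, C[0][0] lands at PE[0][1]:
  @0  [0,1]  acc 0  |  →0  ↓0
  @1  [0,1]  acc 33  |  →33  ↓1

(row, col, cycle) = (0, 1, 1)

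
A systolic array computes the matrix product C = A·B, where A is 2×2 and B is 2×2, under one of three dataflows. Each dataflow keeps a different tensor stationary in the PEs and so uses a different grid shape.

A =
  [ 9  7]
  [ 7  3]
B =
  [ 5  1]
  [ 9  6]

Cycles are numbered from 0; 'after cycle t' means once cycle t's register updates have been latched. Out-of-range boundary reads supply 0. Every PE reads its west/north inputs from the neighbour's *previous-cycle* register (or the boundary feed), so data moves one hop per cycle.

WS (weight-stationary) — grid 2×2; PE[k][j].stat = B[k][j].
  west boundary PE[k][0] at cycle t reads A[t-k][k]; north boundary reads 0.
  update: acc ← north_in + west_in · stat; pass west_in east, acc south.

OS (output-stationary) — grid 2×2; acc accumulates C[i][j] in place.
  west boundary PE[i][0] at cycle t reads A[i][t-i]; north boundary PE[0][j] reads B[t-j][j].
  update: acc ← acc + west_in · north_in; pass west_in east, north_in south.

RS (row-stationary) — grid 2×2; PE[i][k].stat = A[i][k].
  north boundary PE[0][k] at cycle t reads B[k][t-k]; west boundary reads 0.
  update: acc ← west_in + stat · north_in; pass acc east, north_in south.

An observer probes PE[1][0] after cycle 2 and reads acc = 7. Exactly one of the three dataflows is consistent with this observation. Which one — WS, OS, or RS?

Under WS (2×2), PE[1][0]:
  t=0 PE[1][0]: acc=0 h=0 v=0
  t=1 PE[1][0]: acc=108 h=7 v=108
  t=2 PE[1][0]: acc=62 h=3 v=62
Under OS (2×2), PE[1][0]:
  t=0 PE[1][0]: acc=0 h=0 v=0
  t=1 PE[1][0]: acc=35 h=7 v=5
  t=2 PE[1][0]: acc=62 h=3 v=9
Under RS (2×2), PE[1][0]:
  t=0 PE[1][0]: acc=0 h=0 v=0
  t=1 PE[1][0]: acc=35 h=35 v=5
  t=2 PE[1][0]: acc=7 h=7 v=1

dataflow = RS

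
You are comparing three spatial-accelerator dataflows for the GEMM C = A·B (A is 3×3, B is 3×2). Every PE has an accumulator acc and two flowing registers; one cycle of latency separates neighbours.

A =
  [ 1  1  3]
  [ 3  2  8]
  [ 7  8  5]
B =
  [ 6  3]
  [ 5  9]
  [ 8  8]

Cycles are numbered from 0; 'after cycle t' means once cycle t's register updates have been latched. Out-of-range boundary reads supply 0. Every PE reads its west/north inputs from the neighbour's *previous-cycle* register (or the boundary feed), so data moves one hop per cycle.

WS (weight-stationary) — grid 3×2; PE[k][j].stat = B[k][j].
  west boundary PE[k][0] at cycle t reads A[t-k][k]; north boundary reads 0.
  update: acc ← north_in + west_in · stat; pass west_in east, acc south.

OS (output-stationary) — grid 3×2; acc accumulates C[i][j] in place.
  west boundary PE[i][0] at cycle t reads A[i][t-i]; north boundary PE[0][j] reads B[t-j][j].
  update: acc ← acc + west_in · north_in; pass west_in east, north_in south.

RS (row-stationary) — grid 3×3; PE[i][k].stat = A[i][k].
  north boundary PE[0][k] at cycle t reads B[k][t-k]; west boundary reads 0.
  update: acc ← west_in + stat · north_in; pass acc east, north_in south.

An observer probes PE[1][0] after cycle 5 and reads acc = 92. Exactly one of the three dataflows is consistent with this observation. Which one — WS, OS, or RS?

Under WS (3×2), PE[1][0]:
  0: (1,0).acc=0  regs=<0,0>
  1: (1,0).acc=11  regs=<1,11>
  2: (1,0).acc=28  regs=<2,28>
  3: (1,0).acc=82  regs=<8,82>
  4: (1,0).acc=0  regs=<0,0>
  5: (1,0).acc=0  regs=<0,0>
Under OS (3×2), PE[1][0]:
  0: (1,0).acc=0  regs=<0,0>
  1: (1,0).acc=18  regs=<3,6>
  2: (1,0).acc=28  regs=<2,5>
  3: (1,0).acc=92  regs=<8,8>
  4: (1,0).acc=92  regs=<0,0>
  5: (1,0).acc=92  regs=<0,0>
Under RS (3×3), PE[1][0]:
  0: (1,0).acc=0  regs=<0,0>
  1: (1,0).acc=18  regs=<18,6>
  2: (1,0).acc=9  regs=<9,3>
  3: (1,0).acc=0  regs=<0,0>
  4: (1,0).acc=0  regs=<0,0>
  5: (1,0).acc=0  regs=<0,0>

dataflow = OS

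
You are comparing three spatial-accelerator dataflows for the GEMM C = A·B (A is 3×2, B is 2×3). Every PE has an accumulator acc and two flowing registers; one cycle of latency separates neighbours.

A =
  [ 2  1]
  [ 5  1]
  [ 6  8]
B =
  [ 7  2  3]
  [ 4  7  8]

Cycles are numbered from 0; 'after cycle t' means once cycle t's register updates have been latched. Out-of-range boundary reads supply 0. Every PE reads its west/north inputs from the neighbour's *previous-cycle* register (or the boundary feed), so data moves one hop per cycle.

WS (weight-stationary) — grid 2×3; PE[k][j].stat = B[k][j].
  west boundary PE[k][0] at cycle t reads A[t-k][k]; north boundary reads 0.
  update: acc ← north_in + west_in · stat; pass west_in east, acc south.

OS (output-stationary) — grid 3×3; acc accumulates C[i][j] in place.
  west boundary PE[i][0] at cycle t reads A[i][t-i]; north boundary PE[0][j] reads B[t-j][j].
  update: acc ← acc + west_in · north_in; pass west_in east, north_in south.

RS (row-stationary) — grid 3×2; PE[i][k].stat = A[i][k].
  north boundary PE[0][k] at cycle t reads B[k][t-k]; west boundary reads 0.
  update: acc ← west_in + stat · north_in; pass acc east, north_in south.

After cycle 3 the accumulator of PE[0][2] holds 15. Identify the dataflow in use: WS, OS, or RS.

dataflow = WS

— WS: 2×3; PE[0][2] trace:
  step 0 · PE0,2: acc=0; fwd→0 fwd↓0
  step 1 · PE0,2: acc=0; fwd→0 fwd↓0
  step 2 · PE0,2: acc=6; fwd→2 fwd↓6
  step 3 · PE0,2: acc=15; fwd→5 fwd↓15
— OS: 3×3; PE[0][2] trace:
  step 0 · PE0,2: acc=0; fwd→0 fwd↓0
  step 1 · PE0,2: acc=0; fwd→0 fwd↓0
  step 2 · PE0,2: acc=6; fwd→2 fwd↓3
  step 3 · PE0,2: acc=14; fwd→1 fwd↓8
— RS: 3×2 array has no PE[0][2].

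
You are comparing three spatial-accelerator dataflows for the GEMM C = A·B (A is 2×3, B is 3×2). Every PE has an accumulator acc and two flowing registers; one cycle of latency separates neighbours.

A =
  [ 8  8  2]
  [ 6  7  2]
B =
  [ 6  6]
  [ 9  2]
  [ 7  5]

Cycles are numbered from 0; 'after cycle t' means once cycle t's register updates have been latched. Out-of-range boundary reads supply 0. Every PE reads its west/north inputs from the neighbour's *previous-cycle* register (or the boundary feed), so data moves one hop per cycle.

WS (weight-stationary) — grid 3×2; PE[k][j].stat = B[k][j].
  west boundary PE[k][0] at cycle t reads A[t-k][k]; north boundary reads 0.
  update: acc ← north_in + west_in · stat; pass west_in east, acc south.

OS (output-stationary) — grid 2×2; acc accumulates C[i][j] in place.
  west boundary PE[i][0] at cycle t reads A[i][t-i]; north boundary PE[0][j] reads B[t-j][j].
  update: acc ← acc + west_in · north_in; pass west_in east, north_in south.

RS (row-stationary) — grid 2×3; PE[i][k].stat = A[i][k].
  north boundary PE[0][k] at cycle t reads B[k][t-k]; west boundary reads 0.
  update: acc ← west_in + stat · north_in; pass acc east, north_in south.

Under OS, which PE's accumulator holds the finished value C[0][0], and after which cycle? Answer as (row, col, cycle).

(row, col, cycle) = (0, 0, 2)

Under OS, C[0][0] lands at PE[0][0]:
  t=0 PE[0][0]: acc=48 h=8 v=6
  t=1 PE[0][0]: acc=120 h=8 v=9
  t=2 PE[0][0]: acc=134 h=2 v=7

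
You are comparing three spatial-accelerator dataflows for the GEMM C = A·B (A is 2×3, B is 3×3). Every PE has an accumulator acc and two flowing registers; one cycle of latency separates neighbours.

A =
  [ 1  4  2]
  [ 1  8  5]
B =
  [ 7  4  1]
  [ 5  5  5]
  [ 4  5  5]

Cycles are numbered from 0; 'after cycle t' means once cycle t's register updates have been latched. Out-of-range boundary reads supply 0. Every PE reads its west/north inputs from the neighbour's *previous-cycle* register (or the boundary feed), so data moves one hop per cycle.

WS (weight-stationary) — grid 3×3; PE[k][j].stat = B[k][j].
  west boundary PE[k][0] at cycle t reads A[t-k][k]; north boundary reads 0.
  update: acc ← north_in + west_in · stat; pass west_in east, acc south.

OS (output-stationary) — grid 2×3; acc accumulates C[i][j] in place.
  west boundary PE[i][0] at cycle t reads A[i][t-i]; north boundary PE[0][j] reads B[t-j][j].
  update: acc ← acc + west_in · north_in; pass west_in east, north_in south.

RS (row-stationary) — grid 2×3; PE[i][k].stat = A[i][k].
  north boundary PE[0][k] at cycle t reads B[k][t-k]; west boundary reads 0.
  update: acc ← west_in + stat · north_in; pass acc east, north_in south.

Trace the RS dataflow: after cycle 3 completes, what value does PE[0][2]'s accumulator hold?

PE[0][2].acc = 34

RS 2×3: PE[0][2] cycle-by-cycle (with neighbour feeds):
  [0] (0,1) acc=0 (h:0 v:0)
  [0] (0,2) acc=0 (h:0 v:0)
  [1] (0,1) acc=27 (h:27 v:5)
  [1] (0,2) acc=0 (h:0 v:0)
  [2] (0,1) acc=24 (h:24 v:5)
  [2] (0,2) acc=35 (h:35 v:4)
  [3] (0,1) acc=21 (h:21 v:5)
  [3] (0,2) acc=34 (h:34 v:5)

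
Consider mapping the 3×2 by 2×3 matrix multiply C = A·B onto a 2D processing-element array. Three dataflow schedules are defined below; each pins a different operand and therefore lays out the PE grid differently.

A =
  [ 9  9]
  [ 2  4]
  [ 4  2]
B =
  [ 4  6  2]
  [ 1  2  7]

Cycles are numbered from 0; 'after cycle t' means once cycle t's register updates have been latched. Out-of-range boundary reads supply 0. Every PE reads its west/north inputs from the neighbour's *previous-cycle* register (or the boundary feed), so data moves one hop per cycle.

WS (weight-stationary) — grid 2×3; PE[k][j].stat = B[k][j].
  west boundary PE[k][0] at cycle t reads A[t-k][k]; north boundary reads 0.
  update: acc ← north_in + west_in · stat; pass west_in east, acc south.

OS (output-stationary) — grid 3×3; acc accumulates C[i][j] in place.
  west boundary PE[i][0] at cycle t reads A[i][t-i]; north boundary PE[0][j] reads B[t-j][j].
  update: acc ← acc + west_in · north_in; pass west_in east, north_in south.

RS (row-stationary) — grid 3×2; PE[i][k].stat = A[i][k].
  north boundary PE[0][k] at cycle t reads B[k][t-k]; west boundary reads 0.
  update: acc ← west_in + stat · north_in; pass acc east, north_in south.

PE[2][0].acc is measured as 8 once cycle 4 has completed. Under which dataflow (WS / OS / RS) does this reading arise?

WS (2×3): PE[2][0] does not exist.
Under OS (3×3), PE[2][0]:
  after 0 — PE[2][0] acc=0, pass-E 0, pass-S 0
  after 1 — PE[2][0] acc=0, pass-E 0, pass-S 0
  after 2 — PE[2][0] acc=16, pass-E 4, pass-S 4
  after 3 — PE[2][0] acc=18, pass-E 2, pass-S 1
  after 4 — PE[2][0] acc=18, pass-E 0, pass-S 0
Under RS (3×2), PE[2][0]:
  after 0 — PE[2][0] acc=0, pass-E 0, pass-S 0
  after 1 — PE[2][0] acc=0, pass-E 0, pass-S 0
  after 2 — PE[2][0] acc=16, pass-E 16, pass-S 4
  after 3 — PE[2][0] acc=24, pass-E 24, pass-S 6
  after 4 — PE[2][0] acc=8, pass-E 8, pass-S 2

dataflow = RS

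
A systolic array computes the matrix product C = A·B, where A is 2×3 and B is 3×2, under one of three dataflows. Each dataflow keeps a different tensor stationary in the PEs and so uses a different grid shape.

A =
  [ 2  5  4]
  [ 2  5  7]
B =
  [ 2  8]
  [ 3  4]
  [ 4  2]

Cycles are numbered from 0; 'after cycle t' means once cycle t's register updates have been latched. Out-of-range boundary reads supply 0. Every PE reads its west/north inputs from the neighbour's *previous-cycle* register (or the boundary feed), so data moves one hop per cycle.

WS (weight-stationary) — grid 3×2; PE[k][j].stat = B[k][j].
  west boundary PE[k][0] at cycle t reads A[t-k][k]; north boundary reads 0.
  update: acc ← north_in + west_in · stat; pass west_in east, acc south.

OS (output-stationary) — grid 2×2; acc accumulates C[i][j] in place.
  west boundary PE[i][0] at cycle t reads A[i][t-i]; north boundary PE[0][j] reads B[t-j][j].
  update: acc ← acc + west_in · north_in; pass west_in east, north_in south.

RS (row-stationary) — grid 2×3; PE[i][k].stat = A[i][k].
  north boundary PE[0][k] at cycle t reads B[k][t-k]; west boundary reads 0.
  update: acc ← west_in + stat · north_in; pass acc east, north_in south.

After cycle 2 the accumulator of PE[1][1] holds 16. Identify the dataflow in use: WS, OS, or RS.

dataflow = OS

— WS: 3×2; PE[1][1] trace:
  t=0 PE[1][1]: acc=0 h=0 v=0
  t=1 PE[1][1]: acc=0 h=0 v=0
  t=2 PE[1][1]: acc=36 h=5 v=36
— OS: 2×2; PE[1][1] trace:
  t=0 PE[1][1]: acc=0 h=0 v=0
  t=1 PE[1][1]: acc=0 h=0 v=0
  t=2 PE[1][1]: acc=16 h=2 v=8
— RS: 2×3; PE[1][1] trace:
  t=0 PE[1][1]: acc=0 h=0 v=0
  t=1 PE[1][1]: acc=0 h=0 v=0
  t=2 PE[1][1]: acc=19 h=19 v=3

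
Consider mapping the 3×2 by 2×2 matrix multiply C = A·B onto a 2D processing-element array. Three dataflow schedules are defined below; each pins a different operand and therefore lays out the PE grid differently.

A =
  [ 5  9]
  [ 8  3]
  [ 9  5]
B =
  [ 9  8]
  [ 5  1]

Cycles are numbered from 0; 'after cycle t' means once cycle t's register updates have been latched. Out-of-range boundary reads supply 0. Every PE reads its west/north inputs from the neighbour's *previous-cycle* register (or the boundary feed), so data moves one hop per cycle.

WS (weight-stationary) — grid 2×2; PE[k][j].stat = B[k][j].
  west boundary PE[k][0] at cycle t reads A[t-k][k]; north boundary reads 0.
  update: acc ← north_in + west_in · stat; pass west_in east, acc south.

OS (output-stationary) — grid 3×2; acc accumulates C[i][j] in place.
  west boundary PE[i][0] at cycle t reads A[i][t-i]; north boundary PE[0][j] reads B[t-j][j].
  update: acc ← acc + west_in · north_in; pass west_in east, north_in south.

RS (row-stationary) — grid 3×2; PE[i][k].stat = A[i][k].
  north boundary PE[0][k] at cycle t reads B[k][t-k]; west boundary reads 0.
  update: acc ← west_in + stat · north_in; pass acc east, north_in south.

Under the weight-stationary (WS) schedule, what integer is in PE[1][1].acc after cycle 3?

PE[1][1].acc = 67

WS (2×2). Following PE[1][1] plus its west/north inputs:
  c0 r0c1: 0 / 0 / 0
  c0 r1c0: 0 / 0 / 0
  c0 r1c1: 0 / 0 / 0
  c1 r0c1: 40 / 5 / 40
  c1 r1c0: 90 / 9 / 90
  c1 r1c1: 0 / 0 / 0
  c2 r0c1: 64 / 8 / 64
  c2 r1c0: 87 / 3 / 87
  c2 r1c1: 49 / 9 / 49
  c3 r0c1: 72 / 9 / 72
  c3 r1c0: 106 / 5 / 106
  c3 r1c1: 67 / 3 / 67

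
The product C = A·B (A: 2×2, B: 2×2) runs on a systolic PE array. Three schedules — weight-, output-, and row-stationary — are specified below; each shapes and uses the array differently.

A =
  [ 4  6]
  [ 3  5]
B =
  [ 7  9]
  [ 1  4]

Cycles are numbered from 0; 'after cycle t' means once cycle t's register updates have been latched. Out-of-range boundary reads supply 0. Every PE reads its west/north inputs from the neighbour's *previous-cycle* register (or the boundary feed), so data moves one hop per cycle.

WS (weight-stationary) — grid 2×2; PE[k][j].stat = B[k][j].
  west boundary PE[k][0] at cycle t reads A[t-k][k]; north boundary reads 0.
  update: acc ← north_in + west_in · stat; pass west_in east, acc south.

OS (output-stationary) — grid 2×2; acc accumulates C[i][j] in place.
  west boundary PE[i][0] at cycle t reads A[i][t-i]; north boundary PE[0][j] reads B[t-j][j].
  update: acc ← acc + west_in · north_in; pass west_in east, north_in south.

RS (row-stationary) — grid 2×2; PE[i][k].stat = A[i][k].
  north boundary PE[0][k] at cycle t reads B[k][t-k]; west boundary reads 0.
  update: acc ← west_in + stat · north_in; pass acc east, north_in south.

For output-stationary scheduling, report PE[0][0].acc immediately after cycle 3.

PE[0][0].acc = 34

OS 2×2: PE[0][0] cycle-by-cycle (with neighbour feeds):
  @0  [0,0]  acc 28  |  →4  ↓7
  @1  [0,0]  acc 34  |  →6  ↓1
  @2  [0,0]  acc 34  |  →0  ↓0
  @3  [0,0]  acc 34  |  →0  ↓0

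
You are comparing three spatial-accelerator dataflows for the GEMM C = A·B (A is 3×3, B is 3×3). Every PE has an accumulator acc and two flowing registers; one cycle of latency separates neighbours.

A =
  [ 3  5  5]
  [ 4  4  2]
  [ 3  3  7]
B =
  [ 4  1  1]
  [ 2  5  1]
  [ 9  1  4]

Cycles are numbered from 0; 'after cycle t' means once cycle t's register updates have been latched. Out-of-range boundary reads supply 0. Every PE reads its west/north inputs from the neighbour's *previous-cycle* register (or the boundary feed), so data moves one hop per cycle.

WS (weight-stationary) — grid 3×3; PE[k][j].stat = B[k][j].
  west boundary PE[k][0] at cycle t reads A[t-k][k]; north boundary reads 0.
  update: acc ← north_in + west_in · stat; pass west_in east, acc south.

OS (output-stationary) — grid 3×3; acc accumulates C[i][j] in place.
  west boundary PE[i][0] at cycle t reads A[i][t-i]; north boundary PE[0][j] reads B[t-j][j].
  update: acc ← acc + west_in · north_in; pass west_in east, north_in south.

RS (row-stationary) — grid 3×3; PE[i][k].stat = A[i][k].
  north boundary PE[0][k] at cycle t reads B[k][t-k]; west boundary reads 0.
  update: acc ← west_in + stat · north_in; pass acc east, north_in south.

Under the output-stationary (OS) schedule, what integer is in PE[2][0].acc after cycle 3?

Tracing OS — 3×3 array, target PE[2][0]:
  @0  [1,0]  acc 0  |  →0  ↓0
  @0  [2,0]  acc 0  |  →0  ↓0
  @1  [1,0]  acc 16  |  →4  ↓4
  @1  [2,0]  acc 0  |  →0  ↓0
  @2  [1,0]  acc 24  |  →4  ↓2
  @2  [2,0]  acc 12  |  →3  ↓4
  @3  [1,0]  acc 42  |  →2  ↓9
  @3  [2,0]  acc 18  |  →3  ↓2

PE[2][0].acc = 18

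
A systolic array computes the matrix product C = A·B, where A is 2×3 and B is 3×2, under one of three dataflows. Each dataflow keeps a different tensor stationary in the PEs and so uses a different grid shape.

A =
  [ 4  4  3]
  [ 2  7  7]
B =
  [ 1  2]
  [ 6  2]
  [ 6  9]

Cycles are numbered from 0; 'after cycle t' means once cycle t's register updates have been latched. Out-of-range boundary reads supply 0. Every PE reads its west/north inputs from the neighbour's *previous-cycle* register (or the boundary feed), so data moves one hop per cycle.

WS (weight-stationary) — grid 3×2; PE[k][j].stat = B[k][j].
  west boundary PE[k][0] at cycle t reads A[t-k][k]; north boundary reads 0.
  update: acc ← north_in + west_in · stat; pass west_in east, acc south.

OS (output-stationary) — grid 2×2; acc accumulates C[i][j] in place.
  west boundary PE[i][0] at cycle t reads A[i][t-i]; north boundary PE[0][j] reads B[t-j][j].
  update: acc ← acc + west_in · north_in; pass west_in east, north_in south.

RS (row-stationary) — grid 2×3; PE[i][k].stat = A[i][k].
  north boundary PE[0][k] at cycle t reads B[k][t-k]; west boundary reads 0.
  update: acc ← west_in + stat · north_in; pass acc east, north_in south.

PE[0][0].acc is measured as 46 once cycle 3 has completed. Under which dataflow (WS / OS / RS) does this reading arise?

Under WS (3×2), PE[0][0]:
  t=0 PE[0][0]: acc=4 h=4 v=4
  t=1 PE[0][0]: acc=2 h=2 v=2
  t=2 PE[0][0]: acc=0 h=0 v=0
  t=3 PE[0][0]: acc=0 h=0 v=0
Under OS (2×2), PE[0][0]:
  t=0 PE[0][0]: acc=4 h=4 v=1
  t=1 PE[0][0]: acc=28 h=4 v=6
  t=2 PE[0][0]: acc=46 h=3 v=6
  t=3 PE[0][0]: acc=46 h=0 v=0
Under RS (2×3), PE[0][0]:
  t=0 PE[0][0]: acc=4 h=4 v=1
  t=1 PE[0][0]: acc=8 h=8 v=2
  t=2 PE[0][0]: acc=0 h=0 v=0
  t=3 PE[0][0]: acc=0 h=0 v=0

dataflow = OS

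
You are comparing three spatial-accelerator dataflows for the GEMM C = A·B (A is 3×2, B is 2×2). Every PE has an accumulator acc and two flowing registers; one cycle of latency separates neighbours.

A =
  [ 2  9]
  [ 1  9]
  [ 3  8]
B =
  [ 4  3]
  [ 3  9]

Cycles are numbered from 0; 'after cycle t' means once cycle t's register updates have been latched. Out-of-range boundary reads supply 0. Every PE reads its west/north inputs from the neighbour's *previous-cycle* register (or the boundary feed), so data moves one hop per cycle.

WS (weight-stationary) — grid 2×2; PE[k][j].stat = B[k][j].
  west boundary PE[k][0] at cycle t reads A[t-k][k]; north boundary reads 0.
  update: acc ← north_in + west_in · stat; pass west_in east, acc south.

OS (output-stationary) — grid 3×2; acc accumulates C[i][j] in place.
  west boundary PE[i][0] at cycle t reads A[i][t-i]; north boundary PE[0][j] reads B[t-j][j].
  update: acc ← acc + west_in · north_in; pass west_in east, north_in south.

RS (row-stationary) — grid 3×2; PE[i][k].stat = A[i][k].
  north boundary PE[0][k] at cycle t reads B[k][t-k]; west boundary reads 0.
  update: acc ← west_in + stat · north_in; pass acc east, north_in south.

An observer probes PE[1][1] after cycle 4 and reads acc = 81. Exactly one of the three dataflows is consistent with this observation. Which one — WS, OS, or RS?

dataflow = WS

WS [2×2] PE[1][1] across cycles:
  @0  [1,1]  acc 0  |  →0  ↓0
  @1  [1,1]  acc 0  |  →0  ↓0
  @2  [1,1]  acc 87  |  →9  ↓87
  @3  [1,1]  acc 84  |  →9  ↓84
  @4  [1,1]  acc 81  |  →8  ↓81
OS [3×2] PE[1][1] across cycles:
  @0  [1,1]  acc 0  |  →0  ↓0
  @1  [1,1]  acc 0  |  →0  ↓0
  @2  [1,1]  acc 3  |  →1  ↓3
  @3  [1,1]  acc 84  |  →9  ↓9
  @4  [1,1]  acc 84  |  →0  ↓0
RS [3×2] PE[1][1] across cycles:
  @0  [1,1]  acc 0  |  →0  ↓0
  @1  [1,1]  acc 0  |  →0  ↓0
  @2  [1,1]  acc 31  |  →31  ↓3
  @3  [1,1]  acc 84  |  →84  ↓9
  @4  [1,1]  acc 0  |  →0  ↓0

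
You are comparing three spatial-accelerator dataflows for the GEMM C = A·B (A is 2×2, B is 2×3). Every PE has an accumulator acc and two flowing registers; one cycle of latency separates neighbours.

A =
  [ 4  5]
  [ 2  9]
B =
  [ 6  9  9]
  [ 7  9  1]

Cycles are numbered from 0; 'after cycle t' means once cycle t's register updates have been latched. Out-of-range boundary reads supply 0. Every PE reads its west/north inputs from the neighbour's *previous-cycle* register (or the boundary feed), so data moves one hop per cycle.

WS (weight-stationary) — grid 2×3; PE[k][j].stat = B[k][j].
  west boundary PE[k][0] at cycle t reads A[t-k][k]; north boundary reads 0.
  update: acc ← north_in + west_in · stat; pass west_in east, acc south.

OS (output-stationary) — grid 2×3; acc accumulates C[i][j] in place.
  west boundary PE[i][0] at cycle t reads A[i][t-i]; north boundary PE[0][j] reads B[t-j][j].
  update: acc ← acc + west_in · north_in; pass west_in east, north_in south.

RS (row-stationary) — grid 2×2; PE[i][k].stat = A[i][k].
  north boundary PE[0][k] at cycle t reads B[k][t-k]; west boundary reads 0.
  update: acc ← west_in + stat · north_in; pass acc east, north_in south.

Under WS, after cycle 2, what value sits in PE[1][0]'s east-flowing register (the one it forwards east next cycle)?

WS (2×3). Following PE[1][0] plus its west/north inputs:
  cycle 0: PE[0][0] → acc 24, east 4, south 24
  cycle 0: PE[1][0] → acc 0, east 0, south 0
  cycle 1: PE[0][0] → acc 12, east 2, south 12
  cycle 1: PE[1][0] → acc 59, east 5, south 59
  cycle 2: PE[0][0] → acc 0, east 0, south 0
  cycle 2: PE[1][0] → acc 75, east 9, south 75

register = 9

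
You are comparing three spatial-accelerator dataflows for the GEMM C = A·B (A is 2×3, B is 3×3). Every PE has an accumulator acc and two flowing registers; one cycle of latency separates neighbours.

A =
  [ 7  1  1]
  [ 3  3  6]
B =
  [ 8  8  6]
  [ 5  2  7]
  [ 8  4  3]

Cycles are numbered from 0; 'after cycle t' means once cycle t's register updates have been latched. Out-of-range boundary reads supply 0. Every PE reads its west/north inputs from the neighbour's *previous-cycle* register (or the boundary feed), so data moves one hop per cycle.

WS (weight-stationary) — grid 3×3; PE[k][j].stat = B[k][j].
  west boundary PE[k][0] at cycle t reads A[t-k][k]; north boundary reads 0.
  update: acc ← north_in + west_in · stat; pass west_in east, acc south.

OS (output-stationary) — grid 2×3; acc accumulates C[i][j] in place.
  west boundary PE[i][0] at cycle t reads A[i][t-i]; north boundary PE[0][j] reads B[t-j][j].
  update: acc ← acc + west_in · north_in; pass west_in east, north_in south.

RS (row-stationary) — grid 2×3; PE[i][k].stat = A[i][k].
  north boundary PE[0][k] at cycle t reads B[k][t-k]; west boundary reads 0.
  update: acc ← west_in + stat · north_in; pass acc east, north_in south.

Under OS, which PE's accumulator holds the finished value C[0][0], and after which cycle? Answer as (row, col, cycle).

Under OS, C[0][0] lands at PE[0][0]:
  @0  [0,0]  acc 56  |  →7  ↓8
  @1  [0,0]  acc 61  |  →1  ↓5
  @2  [0,0]  acc 69  |  →1  ↓8

(row, col, cycle) = (0, 0, 2)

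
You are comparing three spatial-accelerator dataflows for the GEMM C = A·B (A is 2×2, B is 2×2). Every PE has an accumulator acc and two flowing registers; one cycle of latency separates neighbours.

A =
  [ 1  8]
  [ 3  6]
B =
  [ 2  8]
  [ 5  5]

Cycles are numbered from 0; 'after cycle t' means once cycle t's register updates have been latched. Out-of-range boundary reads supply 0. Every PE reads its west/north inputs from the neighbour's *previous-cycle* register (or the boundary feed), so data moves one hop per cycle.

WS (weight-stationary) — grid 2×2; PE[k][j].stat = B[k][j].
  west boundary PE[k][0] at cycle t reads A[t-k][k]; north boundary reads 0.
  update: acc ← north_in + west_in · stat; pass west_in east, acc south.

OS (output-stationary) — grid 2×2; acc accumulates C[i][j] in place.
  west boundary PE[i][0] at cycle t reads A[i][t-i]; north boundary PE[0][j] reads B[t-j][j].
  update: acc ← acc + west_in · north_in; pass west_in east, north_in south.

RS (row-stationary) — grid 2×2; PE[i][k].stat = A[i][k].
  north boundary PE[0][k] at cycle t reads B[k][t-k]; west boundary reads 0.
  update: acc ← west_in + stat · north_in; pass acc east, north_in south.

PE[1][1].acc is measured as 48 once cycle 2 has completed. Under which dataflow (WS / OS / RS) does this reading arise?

WS [2×2] PE[1][1] across cycles:
  @0  [1,1]  acc 0  |  →0  ↓0
  @1  [1,1]  acc 0  |  →0  ↓0
  @2  [1,1]  acc 48  |  →8  ↓48
OS [2×2] PE[1][1] across cycles:
  @0  [1,1]  acc 0  |  →0  ↓0
  @1  [1,1]  acc 0  |  →0  ↓0
  @2  [1,1]  acc 24  |  →3  ↓8
RS [2×2] PE[1][1] across cycles:
  @0  [1,1]  acc 0  |  →0  ↓0
  @1  [1,1]  acc 0  |  →0  ↓0
  @2  [1,1]  acc 36  |  →36  ↓5

dataflow = WS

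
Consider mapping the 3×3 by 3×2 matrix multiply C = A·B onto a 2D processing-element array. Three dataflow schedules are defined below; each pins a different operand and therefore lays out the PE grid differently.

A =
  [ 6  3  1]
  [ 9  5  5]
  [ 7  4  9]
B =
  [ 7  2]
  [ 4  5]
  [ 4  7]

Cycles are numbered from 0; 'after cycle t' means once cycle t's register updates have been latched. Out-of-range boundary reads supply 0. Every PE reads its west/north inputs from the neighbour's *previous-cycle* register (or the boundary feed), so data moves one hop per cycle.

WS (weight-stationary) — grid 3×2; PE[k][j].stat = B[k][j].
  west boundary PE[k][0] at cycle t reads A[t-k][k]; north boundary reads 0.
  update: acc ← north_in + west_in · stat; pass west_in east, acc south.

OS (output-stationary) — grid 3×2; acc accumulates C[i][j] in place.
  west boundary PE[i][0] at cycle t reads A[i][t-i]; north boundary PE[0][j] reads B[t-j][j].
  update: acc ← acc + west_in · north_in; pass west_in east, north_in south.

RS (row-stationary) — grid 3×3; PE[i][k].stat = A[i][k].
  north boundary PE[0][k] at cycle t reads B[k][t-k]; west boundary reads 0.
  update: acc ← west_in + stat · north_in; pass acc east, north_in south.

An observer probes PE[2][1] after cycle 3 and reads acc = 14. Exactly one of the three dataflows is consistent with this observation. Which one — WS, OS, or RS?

— WS: 3×2; PE[2][1] trace:
  t=0 PE[2][1]: acc=0 h=0 v=0
  t=1 PE[2][1]: acc=0 h=0 v=0
  t=2 PE[2][1]: acc=0 h=0 v=0
  t=3 PE[2][1]: acc=34 h=1 v=34
— OS: 3×2; PE[2][1] trace:
  t=0 PE[2][1]: acc=0 h=0 v=0
  t=1 PE[2][1]: acc=0 h=0 v=0
  t=2 PE[2][1]: acc=0 h=0 v=0
  t=3 PE[2][1]: acc=14 h=7 v=2
— RS: 3×3; PE[2][1] trace:
  t=0 PE[2][1]: acc=0 h=0 v=0
  t=1 PE[2][1]: acc=0 h=0 v=0
  t=2 PE[2][1]: acc=0 h=0 v=0
  t=3 PE[2][1]: acc=65 h=65 v=4

dataflow = OS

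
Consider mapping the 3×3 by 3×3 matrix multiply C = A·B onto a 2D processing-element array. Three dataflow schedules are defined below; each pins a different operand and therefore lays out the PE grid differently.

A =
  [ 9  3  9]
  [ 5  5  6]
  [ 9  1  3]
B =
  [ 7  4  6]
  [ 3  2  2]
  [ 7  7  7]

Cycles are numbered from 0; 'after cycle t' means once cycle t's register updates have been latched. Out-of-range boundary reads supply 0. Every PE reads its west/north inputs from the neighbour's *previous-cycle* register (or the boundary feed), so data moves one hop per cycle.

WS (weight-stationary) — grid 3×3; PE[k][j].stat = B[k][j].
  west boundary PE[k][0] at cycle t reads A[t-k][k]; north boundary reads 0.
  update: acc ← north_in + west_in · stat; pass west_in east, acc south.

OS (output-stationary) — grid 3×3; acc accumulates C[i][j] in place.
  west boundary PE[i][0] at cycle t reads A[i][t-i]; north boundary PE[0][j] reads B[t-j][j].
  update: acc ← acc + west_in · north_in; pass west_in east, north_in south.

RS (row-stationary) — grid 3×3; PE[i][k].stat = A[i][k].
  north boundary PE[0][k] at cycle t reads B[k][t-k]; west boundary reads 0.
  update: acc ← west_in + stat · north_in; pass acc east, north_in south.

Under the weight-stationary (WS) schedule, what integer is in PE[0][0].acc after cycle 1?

PE[0][0].acc = 35

WS (3×3). Following PE[0][0] plus its west/north inputs:
  after 0 — PE[0][0] acc=63, pass-E 9, pass-S 63
  after 1 — PE[0][0] acc=35, pass-E 5, pass-S 35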